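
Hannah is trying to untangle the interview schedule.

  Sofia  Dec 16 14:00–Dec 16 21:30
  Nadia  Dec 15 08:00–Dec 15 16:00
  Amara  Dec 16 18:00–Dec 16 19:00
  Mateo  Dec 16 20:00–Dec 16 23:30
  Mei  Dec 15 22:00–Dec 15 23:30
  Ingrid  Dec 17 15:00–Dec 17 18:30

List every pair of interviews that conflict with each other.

Check each pair: they overlap iff neither finishes before the other starts.
Sorted by start: Nadia, Mei, Sofia, Amara, Mateo, Ingrid.
Mei starts after Nadia ends, so nothing later overlaps Nadia either.
Sofia starts after Mei ends, so nothing later overlaps Mei either.
Amara starts before Sofia ends → Sofia and Amara overlap.
Mateo starts before Sofia ends → Sofia and Mateo overlap.
Ingrid starts after Sofia ends.
Mateo starts after Amara ends, so nothing later overlaps Amara either.
Ingrid starts after Mateo ends.

Amara & Sofia, Mateo & Sofia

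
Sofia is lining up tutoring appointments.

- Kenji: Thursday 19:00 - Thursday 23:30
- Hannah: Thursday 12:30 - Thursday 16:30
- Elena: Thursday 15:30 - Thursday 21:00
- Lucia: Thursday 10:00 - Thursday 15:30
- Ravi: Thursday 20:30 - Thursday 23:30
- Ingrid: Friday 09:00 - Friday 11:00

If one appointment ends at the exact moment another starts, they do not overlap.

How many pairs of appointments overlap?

Sorted by start: Lucia, Hannah, Elena, Kenji, Ravi, Ingrid.
Hannah starts before Lucia ends → Lucia and Hannah overlap.
Elena starts exactly when Lucia ends (back-to-back, no overlap), so nothing later overlaps Lucia either.
Elena starts before Hannah ends → Hannah and Elena overlap.
Kenji starts after Hannah ends, so nothing later overlaps Hannah either.
Kenji starts before Elena ends → Elena and Kenji overlap.
Ravi starts before Elena ends → Elena and Ravi overlap.
Ingrid starts after Elena ends.
Ravi starts before Kenji ends → Kenji and Ravi overlap.
Ingrid starts after Kenji ends.
Ingrid starts after Ravi ends.
Overlapping pairs: Elena & Hannah, Elena & Kenji, Elena & Ravi, Hannah & Lucia, Kenji & Ravi — 5 in total.

5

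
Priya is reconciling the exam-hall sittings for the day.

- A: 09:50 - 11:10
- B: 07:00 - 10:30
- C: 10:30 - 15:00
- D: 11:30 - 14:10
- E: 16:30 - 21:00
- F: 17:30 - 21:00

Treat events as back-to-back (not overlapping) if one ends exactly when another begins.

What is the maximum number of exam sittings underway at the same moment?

2

Sweep the timeline, counting +1 at each start and −1 at each end (ends before starts at a tie):
07:00 start B → 1
09:50 start A → 2
10:30 end B → 1
10:30 start C → 2
11:10 end A → 1
11:30 start D → 2
14:10 end D → 1
15:00 end C → 0
16:30 start E → 1
17:30 start F → 2
21:00 end E → 1
21:00 end F → 0
Peak is 2, at 09:50 (A, B).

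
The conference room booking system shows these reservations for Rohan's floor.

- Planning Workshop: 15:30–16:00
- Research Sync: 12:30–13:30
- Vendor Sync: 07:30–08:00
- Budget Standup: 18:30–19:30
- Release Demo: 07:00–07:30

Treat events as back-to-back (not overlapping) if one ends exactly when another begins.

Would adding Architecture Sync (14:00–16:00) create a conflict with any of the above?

Release Demo: ends 07:30 at or before Architecture Sync starts 14:00 → clear.
Vendor Sync: ends 08:00 at or before Architecture Sync starts 14:00 → clear.
Research Sync: ends 13:30 at or before Architecture Sync starts 14:00 → clear.
Planning Workshop: starts 15:30 before Architecture Sync ends 16:00, and ends 16:00 after Architecture Sync starts 14:00 → overlap.
Budget Standup: starts 18:30 at or after Architecture Sync ends 16:00 → clear.
Architecture Sync overlaps Planning Workshop.

Yes — it overlaps Planning Workshop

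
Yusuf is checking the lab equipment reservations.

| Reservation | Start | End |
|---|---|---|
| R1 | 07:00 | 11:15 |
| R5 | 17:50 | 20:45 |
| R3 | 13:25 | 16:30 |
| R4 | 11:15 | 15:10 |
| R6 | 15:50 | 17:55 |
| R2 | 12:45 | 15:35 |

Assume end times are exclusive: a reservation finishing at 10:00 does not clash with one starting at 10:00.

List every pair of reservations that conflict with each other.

Sorted by start: R1, R4, R2, R3, R6, R5.
R4 starts exactly when R1 ends (back-to-back, no overlap); R1 is clear from here.
R2 starts before R4 ends → R4 and R2 overlap.
R3 starts before R4 ends → R4 and R3 overlap.
R6 starts after R4 ends; R4 is clear from here.
R3 starts before R2 ends → R2 and R3 overlap.
R6 starts after R2 ends; R2 is clear from here.
R6 starts before R3 ends → R3 and R6 overlap.
R5 starts after R3 ends.
R5 starts before R6 ends → R6 and R5 overlap.

R2 & R3, R2 & R4, R3 & R4, R3 & R6, R5 & R6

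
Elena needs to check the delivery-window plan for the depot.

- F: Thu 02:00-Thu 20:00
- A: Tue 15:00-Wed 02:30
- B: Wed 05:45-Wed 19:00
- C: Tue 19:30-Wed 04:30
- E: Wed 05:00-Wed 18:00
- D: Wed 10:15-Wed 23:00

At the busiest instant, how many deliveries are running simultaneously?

3

Sweep the timeline, counting +1 at each start and −1 at each end (ends before starts at a tie):
Tue 15:00 start A → 1
Tue 19:30 start C → 2
Wed 02:30 end A → 1
Wed 04:30 end C → 0
Wed 05:00 start E → 1
Wed 05:45 start B → 2
Wed 10:15 start D → 3
Wed 18:00 end E → 2
Wed 19:00 end B → 1
Wed 23:00 end D → 0
Thu 02:00 start F → 1
Thu 20:00 end F → 0
Peak is 3, at Wed 10:15 (B, D, E).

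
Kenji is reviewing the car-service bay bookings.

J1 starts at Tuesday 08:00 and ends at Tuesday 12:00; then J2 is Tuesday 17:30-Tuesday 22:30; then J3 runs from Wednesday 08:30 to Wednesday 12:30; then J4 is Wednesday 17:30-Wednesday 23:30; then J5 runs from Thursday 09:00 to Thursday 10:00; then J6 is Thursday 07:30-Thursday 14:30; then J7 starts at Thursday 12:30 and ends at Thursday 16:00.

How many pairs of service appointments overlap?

2

Sorted by start: J1, J2, J3, J4, J6, J5, J7.
J2 starts after J1 ends, so nothing later overlaps J1 either.
J3 starts after J2 ends, so nothing later overlaps J2 either.
J4 starts after J3 ends, so nothing later overlaps J3 either.
J6 starts after J4 ends, so nothing later overlaps J4 either.
J5 starts before J6 ends → J6 and J5 overlap.
J7 starts before J6 ends → J6 and J7 overlap.
J7 starts after J5 ends.
Overlapping pairs: J5 & J6, J6 & J7 — 2 in total.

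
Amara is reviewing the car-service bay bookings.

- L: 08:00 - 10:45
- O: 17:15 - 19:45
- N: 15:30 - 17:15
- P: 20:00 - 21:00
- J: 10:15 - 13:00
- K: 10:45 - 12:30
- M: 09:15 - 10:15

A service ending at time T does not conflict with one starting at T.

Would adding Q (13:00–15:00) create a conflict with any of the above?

L: ends 10:45 at or before Q starts 13:00 → clear.
M: ends 10:15 at or before Q starts 13:00 → clear.
J: ends 13:00 at or before Q starts 13:00 → clear.
K: ends 12:30 at or before Q starts 13:00 → clear.
N: starts 15:30 at or after Q ends 15:00 → clear.
O: starts 17:15 at or after Q ends 15:00 → clear.
P: starts 20:00 at or after Q ends 15:00 → clear.

No — it doesn't clash with anything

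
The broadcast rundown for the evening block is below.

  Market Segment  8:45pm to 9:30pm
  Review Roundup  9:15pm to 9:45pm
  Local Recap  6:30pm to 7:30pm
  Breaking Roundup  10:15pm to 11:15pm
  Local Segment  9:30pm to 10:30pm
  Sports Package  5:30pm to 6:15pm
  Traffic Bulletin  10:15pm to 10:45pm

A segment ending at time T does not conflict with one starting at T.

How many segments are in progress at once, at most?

Sweep the timeline, counting +1 at each start and −1 at each end (ends before starts at a tie):
5:30pm start Sports Package → 1
6:15pm end Sports Package → 0
6:30pm start Local Recap → 1
7:30pm end Local Recap → 0
8:45pm start Market Segment → 1
9:15pm start Review Roundup → 2
9:30pm end Market Segment → 1
9:30pm start Local Segment → 2
9:45pm end Review Roundup → 1
10:15pm start Breaking Roundup → 2
10:15pm start Traffic Bulletin → 3
10:30pm end Local Segment → 2
10:45pm end Traffic Bulletin → 1
11:15pm end Breaking Roundup → 0
Peak is 3, at 10:15pm (Breaking Roundup, Local Segment, Traffic Bulletin).

3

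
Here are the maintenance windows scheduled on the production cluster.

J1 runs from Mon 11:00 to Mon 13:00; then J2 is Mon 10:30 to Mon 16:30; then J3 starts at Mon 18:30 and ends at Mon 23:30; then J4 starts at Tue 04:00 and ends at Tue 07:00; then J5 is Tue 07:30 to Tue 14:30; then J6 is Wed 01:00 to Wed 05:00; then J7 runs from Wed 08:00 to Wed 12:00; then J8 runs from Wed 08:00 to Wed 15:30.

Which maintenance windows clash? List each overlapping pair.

J1 & J2, J7 & J8

Two intervals overlap when each starts before the other ends.
Sorted by start: J2, J1, J3, J4, J5, J6, J7, J8.
J1 starts before J2 ends → J2 and J1 overlap.
J3 starts after J2 ends, so J2 has no further overlaps.
J3 starts after J1 ends, so J1 has no further overlaps.
J4 starts after J3 ends, so J3 has no further overlaps.
J5 starts after J4 ends, so J4 has no further overlaps.
J6 starts after J5 ends, so J5 has no further overlaps.
J7 starts after J6 ends, so J6 has no further overlaps.
J8 starts before J7 ends → J7 and J8 overlap.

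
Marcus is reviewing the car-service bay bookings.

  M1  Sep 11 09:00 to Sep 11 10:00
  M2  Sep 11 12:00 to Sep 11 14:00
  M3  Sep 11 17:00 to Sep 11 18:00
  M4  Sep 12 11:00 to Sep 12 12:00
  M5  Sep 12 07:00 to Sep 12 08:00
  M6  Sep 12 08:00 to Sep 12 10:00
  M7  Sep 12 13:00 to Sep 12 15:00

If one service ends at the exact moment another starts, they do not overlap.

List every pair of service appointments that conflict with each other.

no overlapping pairs

Sorted by start: M1, M2, M3, M5, M6, M4, M7.
M2 starts after M1 ends — done with M1.
M3 starts after M2 ends — done with M2.
M5 starts after M3 ends — done with M3.
M6 starts exactly when M5 ends (back-to-back, no overlap) — done with M5.
M4 starts after M6 ends — done with M6.
M7 starts after M4 ends.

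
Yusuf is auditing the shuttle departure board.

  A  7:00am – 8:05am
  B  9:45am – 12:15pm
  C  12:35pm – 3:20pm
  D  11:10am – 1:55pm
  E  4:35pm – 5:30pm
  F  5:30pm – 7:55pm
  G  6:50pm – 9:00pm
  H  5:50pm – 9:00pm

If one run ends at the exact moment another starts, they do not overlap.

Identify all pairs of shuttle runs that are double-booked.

B & D, C & D, F & G, F & H, G & H

Sorted by start: A, B, D, C, E, F, H, G.
B starts after A ends; A is clear from here.
D starts before B ends → B and D overlap.
C starts after B ends; B is clear from here.
C starts before D ends → D and C overlap.
E starts after D ends; D is clear from here.
E starts after C ends; C is clear from here.
F starts exactly when E ends (back-to-back, no overlap); E is clear from here.
H starts before F ends → F and H overlap.
G starts before F ends → F and G overlap.
G starts before H ends → H and G overlap.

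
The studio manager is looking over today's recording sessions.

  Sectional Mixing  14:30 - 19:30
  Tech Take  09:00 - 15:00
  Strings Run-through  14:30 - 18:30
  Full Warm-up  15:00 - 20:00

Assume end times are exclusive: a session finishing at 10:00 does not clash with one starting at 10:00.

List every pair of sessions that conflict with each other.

Full Warm-up & Sectional Mixing, Full Warm-up & Strings Run-through, Sectional Mixing & Strings Run-through, Sectional Mixing & Tech Take, Strings Run-through & Tech Take

Two intervals overlap when each starts before the other ends.
Sorted by start: Tech Take, Strings Run-through, Sectional Mixing, Full Warm-up.
Strings Run-through starts before Tech Take ends → Tech Take and Strings Run-through overlap.
Sectional Mixing starts before Tech Take ends → Tech Take and Sectional Mixing overlap.
Full Warm-up starts exactly when Tech Take ends (back-to-back, no overlap).
Sectional Mixing starts before Strings Run-through ends → Strings Run-through and Sectional Mixing overlap.
Full Warm-up starts before Strings Run-through ends → Strings Run-through and Full Warm-up overlap.
Full Warm-up starts before Sectional Mixing ends → Sectional Mixing and Full Warm-up overlap.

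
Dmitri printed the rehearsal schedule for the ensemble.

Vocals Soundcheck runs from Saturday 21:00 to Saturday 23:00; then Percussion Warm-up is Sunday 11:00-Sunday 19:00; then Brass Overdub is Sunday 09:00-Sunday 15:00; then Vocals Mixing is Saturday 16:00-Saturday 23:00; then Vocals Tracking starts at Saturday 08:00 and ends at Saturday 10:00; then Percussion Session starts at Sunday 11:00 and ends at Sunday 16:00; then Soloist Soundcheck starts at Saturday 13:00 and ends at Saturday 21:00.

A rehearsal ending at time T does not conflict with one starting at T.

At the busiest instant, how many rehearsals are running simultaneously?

3

Walk through starts and ends in time order (an end at T is processed before a start at T):
Saturday 08:00 start Vocals Tracking → 1
Saturday 10:00 end Vocals Tracking → 0
Saturday 13:00 start Soloist Soundcheck → 1
Saturday 16:00 start Vocals Mixing → 2
Saturday 21:00 end Soloist Soundcheck → 1
Saturday 21:00 start Vocals Soundcheck → 2
Saturday 23:00 end Vocals Mixing → 1
Saturday 23:00 end Vocals Soundcheck → 0
Sunday 09:00 start Brass Overdub → 1
Sunday 11:00 start Percussion Session → 2
Sunday 11:00 start Percussion Warm-up → 3
Sunday 15:00 end Brass Overdub → 2
Sunday 16:00 end Percussion Session → 1
Sunday 19:00 end Percussion Warm-up → 0
Peak is 3, at Sunday 11:00 (Brass Overdub, Percussion Session, Percussion Warm-up).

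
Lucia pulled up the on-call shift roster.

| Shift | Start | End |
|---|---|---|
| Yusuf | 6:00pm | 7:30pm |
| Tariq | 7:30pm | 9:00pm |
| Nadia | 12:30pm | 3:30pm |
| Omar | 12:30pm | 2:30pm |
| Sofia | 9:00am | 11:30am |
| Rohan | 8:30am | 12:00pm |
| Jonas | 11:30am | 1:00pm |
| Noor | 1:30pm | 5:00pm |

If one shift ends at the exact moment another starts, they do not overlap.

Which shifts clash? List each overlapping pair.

Jonas & Nadia, Jonas & Omar, Jonas & Rohan, Nadia & Noor, Nadia & Omar, Noor & Omar, Rohan & Sofia

Two intervals overlap when each starts before the other ends.
Sorted by start: Rohan, Sofia, Jonas, Nadia, Omar, Noor, Yusuf, Tariq.
Sofia starts before Rohan ends → Rohan and Sofia overlap.
Jonas starts before Rohan ends → Rohan and Jonas overlap.
Nadia starts after Rohan ends; Rohan is clear from here.
Jonas starts exactly when Sofia ends (back-to-back, no overlap); Sofia is clear from here.
Nadia starts before Jonas ends → Jonas and Nadia overlap.
Omar starts before Jonas ends → Jonas and Omar overlap.
Noor starts after Jonas ends; Jonas is clear from here.
Omar starts before Nadia ends → Nadia and Omar overlap.
Noor starts before Nadia ends → Nadia and Noor overlap.
Yusuf starts after Nadia ends; Nadia is clear from here.
Noor starts before Omar ends → Omar and Noor overlap.
Yusuf starts after Omar ends; Omar is clear from here.
Yusuf starts after Noor ends; Noor is clear from here.
Tariq starts exactly when Yusuf ends (back-to-back, no overlap).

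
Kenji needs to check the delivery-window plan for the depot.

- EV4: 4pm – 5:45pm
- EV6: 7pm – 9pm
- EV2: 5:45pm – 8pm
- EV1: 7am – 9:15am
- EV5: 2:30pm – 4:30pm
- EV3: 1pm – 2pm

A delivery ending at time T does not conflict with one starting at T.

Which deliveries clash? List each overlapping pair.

Sorted by start: EV1, EV3, EV5, EV4, EV2, EV6.
EV3 starts after EV1 ends; EV1 is clear from here.
EV5 starts after EV3 ends; EV3 is clear from here.
EV4 starts before EV5 ends → EV5 and EV4 overlap.
EV2 starts after EV5 ends; EV5 is clear from here.
EV2 starts exactly when EV4 ends (back-to-back, no overlap); EV4 is clear from here.
EV6 starts before EV2 ends → EV2 and EV6 overlap.

EV2 & EV6, EV4 & EV5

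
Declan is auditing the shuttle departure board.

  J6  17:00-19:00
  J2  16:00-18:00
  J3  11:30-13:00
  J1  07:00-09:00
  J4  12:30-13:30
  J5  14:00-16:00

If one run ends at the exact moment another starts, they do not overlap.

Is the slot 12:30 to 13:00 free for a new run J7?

No — it overlaps J3, J4

J1: ends 09:00 at or before J7 starts 12:30 → clear.
J3: starts 11:30 before J7 ends 13:00, and ends 13:00 after J7 starts 12:30 → overlap.
J4: starts 12:30 before J7 ends 13:00, and ends 13:30 after J7 starts 12:30 → overlap.
J5: starts 14:00 at or after J7 ends 13:00 → clear.
J2: starts 16:00 at or after J7 ends 13:00 → clear.
J6: starts 17:00 at or after J7 ends 13:00 → clear.
J7 overlaps J3, J4.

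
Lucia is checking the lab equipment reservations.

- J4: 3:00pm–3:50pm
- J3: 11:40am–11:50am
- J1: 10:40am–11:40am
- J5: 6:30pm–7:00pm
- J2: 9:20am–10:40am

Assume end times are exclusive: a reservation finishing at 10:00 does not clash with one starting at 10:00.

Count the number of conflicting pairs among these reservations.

0

Check each pair: they overlap iff neither finishes before the other starts.
Sorted by start: J2, J1, J3, J4, J5.
J1 starts exactly when J2 ends (back-to-back, no overlap), so nothing later overlaps J2 either.
J3 starts exactly when J1 ends (back-to-back, no overlap), so nothing later overlaps J1 either.
J4 starts after J3 ends, so nothing later overlaps J3 either.
J5 starts after J4 ends.
No pair overlaps.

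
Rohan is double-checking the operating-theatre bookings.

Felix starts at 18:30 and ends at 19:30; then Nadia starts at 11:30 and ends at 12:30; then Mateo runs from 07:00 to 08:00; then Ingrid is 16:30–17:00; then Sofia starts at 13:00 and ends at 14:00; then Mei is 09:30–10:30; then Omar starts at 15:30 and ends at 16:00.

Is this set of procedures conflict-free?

Yes

Two intervals overlap when each starts before the other ends.
Sorted by start: Mateo, Mei, Nadia, Sofia, Omar, Ingrid, Felix.
Mei starts after Mateo ends — done with Mateo.
Nadia starts after Mei ends — done with Mei.
Sofia starts after Nadia ends — done with Nadia.
Omar starts after Sofia ends — done with Sofia.
Ingrid starts after Omar ends — done with Omar.
Felix starts after Ingrid ends.
Every pair is clear; the schedule has no overlaps.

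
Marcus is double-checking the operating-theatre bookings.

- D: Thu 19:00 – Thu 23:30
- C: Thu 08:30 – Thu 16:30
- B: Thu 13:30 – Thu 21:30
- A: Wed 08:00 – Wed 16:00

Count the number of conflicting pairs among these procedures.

Two intervals overlap when each starts before the other ends.
Sorted by start: A, C, B, D.
C starts after A ends, so nothing later overlaps A either.
B starts before C ends → C and B overlap.
D starts after C ends.
D starts before B ends → B and D overlap.
Overlapping pairs: B & C, B & D — 2 in total.

2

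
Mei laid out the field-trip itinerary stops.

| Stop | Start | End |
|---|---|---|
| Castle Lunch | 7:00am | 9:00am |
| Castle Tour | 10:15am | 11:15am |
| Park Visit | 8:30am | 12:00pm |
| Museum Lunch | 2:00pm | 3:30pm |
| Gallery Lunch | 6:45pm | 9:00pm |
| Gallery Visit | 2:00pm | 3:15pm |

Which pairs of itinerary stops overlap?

Two intervals overlap when each starts before the other ends.
Sorted by start: Castle Lunch, Park Visit, Castle Tour, Museum Lunch, Gallery Visit, Gallery Lunch.
Park Visit starts before Castle Lunch ends → Castle Lunch and Park Visit overlap.
Castle Tour starts after Castle Lunch ends, so Castle Lunch has no further overlaps.
Castle Tour starts before Park Visit ends → Park Visit and Castle Tour overlap.
Museum Lunch starts after Park Visit ends, so Park Visit has no further overlaps.
Museum Lunch starts after Castle Tour ends, so Castle Tour has no further overlaps.
Gallery Visit starts before Museum Lunch ends → Museum Lunch and Gallery Visit overlap.
Gallery Lunch starts after Museum Lunch ends.
Gallery Lunch starts after Gallery Visit ends.

Castle Lunch & Park Visit, Castle Tour & Park Visit, Gallery Visit & Museum Lunch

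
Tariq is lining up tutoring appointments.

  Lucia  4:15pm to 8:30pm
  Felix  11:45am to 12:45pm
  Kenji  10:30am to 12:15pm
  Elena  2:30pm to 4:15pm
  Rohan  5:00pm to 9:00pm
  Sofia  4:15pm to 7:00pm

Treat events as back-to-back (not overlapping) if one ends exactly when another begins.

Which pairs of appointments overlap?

Felix & Kenji, Lucia & Rohan, Lucia & Sofia, Rohan & Sofia

Sorted by start: Kenji, Felix, Elena, Lucia, Sofia, Rohan.
Felix starts before Kenji ends → Kenji and Felix overlap.
Elena starts after Kenji ends — done with Kenji.
Elena starts after Felix ends — done with Felix.
Lucia starts exactly when Elena ends (back-to-back, no overlap) — done with Elena.
Sofia starts before Lucia ends → Lucia and Sofia overlap.
Rohan starts before Lucia ends → Lucia and Rohan overlap.
Rohan starts before Sofia ends → Sofia and Rohan overlap.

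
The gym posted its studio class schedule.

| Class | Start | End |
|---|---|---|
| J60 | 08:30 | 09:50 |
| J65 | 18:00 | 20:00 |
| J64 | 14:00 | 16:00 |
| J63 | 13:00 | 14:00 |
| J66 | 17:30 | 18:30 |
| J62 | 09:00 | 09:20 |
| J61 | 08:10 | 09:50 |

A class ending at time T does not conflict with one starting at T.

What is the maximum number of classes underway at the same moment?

3

Sort all start/end points and keep a running count:
08:10 start J61 → 1
08:30 start J60 → 2
09:00 start J62 → 3
09:20 end J62 → 2
09:50 end J60 → 1
09:50 end J61 → 0
13:00 start J63 → 1
14:00 end J63 → 0
14:00 start J64 → 1
16:00 end J64 → 0
17:30 start J66 → 1
18:00 start J65 → 2
18:30 end J66 → 1
20:00 end J65 → 0
Peak is 3, at 09:00 (J60, J61, J62).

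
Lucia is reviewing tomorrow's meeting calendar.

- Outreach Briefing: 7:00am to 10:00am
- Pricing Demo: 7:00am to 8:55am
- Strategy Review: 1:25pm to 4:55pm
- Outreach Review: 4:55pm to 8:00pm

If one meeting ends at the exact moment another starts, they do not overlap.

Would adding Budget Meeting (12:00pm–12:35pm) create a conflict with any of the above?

Outreach Briefing: ends 10:00am at or before Budget Meeting starts 12:00pm → clear.
Pricing Demo: ends 8:55am at or before Budget Meeting starts 12:00pm → clear.
Strategy Review: starts 1:25pm at or after Budget Meeting ends 12:35pm → clear.
Outreach Review: starts 4:55pm at or after Budget Meeting ends 12:35pm → clear.

No — it doesn't clash with anything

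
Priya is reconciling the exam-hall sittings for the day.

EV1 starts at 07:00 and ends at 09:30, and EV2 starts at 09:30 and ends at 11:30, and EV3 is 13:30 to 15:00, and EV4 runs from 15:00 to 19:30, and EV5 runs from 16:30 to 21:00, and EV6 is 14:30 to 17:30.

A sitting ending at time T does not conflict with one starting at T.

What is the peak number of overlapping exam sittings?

3

Walk through starts and ends in time order (an end at T is processed before a start at T):
07:00 start EV1 → 1
09:30 end EV1 → 0
09:30 start EV2 → 1
11:30 end EV2 → 0
13:30 start EV3 → 1
14:30 start EV6 → 2
15:00 end EV3 → 1
15:00 start EV4 → 2
16:30 start EV5 → 3
17:30 end EV6 → 2
19:30 end EV4 → 1
21:00 end EV5 → 0
Peak is 3, at 16:30 (EV4, EV5, EV6).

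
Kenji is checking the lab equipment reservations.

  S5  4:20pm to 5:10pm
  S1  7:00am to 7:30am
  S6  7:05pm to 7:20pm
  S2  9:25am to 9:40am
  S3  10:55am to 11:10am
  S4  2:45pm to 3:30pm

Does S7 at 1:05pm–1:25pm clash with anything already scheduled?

No — it doesn't clash with anything

S1: ends 7:30am at or before S7 starts 1:05pm → clear.
S2: ends 9:40am at or before S7 starts 1:05pm → clear.
S3: ends 11:10am at or before S7 starts 1:05pm → clear.
S4: starts 2:45pm at or after S7 ends 1:25pm → clear.
S5: starts 4:20pm at or after S7 ends 1:25pm → clear.
S6: starts 7:05pm at or after S7 ends 1:25pm → clear.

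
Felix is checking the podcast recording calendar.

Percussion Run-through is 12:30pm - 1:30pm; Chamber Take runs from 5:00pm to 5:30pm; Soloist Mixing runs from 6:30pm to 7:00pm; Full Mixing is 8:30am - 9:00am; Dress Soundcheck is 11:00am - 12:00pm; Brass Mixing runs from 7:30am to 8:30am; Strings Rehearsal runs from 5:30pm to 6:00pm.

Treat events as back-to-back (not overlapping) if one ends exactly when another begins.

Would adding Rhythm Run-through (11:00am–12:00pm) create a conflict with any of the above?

Brass Mixing: ends 8:30am at or before Rhythm Run-through starts 11:00am → clear.
Full Mixing: ends 9:00am at or before Rhythm Run-through starts 11:00am → clear.
Dress Soundcheck: starts 11:00am before Rhythm Run-through ends 12:00pm, and ends 12:00pm after Rhythm Run-through starts 11:00am → overlap.
Percussion Run-through: starts 12:30pm at or after Rhythm Run-through ends 12:00pm → clear.
Chamber Take: starts 5:00pm at or after Rhythm Run-through ends 12:00pm → clear.
Strings Rehearsal: starts 5:30pm at or after Rhythm Run-through ends 12:00pm → clear.
Soloist Mixing: starts 6:30pm at or after Rhythm Run-through ends 12:00pm → clear.
Rhythm Run-through overlaps Dress Soundcheck.

Yes — it overlaps Dress Soundcheck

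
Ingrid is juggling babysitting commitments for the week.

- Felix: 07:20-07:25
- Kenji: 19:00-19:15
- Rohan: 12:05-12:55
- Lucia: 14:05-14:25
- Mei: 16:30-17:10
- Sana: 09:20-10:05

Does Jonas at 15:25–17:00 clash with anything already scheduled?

Yes — it overlaps Mei

Felix: ends 07:25 at or before Jonas starts 15:25 → clear.
Sana: ends 10:05 at or before Jonas starts 15:25 → clear.
Rohan: ends 12:55 at or before Jonas starts 15:25 → clear.
Lucia: ends 14:25 at or before Jonas starts 15:25 → clear.
Mei: starts 16:30 before Jonas ends 17:00, and ends 17:10 after Jonas starts 15:25 → overlap.
Kenji: starts 19:00 at or after Jonas ends 17:00 → clear.
Jonas overlaps Mei.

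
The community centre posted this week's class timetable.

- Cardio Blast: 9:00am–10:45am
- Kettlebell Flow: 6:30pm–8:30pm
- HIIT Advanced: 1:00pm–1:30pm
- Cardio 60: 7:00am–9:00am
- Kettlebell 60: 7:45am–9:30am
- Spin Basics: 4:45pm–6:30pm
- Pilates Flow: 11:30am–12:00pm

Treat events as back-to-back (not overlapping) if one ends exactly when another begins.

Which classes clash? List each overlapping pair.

Cardio 60 & Kettlebell 60, Cardio Blast & Kettlebell 60

Check each pair: they overlap iff neither finishes before the other starts.
Sorted by start: Cardio 60, Kettlebell 60, Cardio Blast, Pilates Flow, HIIT Advanced, Spin Basics, Kettlebell Flow.
Kettlebell 60 starts before Cardio 60 ends → Cardio 60 and Kettlebell 60 overlap.
Cardio Blast starts exactly when Cardio 60 ends (back-to-back, no overlap), so Cardio 60 has no further overlaps.
Cardio Blast starts before Kettlebell 60 ends → Kettlebell 60 and Cardio Blast overlap.
Pilates Flow starts after Kettlebell 60 ends, so Kettlebell 60 has no further overlaps.
Pilates Flow starts after Cardio Blast ends, so Cardio Blast has no further overlaps.
HIIT Advanced starts after Pilates Flow ends, so Pilates Flow has no further overlaps.
Spin Basics starts after HIIT Advanced ends, so HIIT Advanced has no further overlaps.
Kettlebell Flow starts exactly when Spin Basics ends (back-to-back, no overlap).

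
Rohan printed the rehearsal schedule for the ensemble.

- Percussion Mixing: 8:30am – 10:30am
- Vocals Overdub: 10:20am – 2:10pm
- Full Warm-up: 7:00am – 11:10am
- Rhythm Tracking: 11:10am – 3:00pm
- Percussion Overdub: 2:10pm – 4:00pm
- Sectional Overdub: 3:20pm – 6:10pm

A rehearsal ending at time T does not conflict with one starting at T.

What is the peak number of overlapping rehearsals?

Walk through starts and ends in time order (an end at T is processed before a start at T):
7:00am start Full Warm-up → 1
8:30am start Percussion Mixing → 2
10:20am start Vocals Overdub → 3
10:30am end Percussion Mixing → 2
11:10am end Full Warm-up → 1
11:10am start Rhythm Tracking → 2
2:10pm end Vocals Overdub → 1
2:10pm start Percussion Overdub → 2
3:00pm end Rhythm Tracking → 1
3:20pm start Sectional Overdub → 2
4:00pm end Percussion Overdub → 1
6:10pm end Sectional Overdub → 0
Peak is 3, at 10:20am (Full Warm-up, Percussion Mixing, Vocals Overdub).

3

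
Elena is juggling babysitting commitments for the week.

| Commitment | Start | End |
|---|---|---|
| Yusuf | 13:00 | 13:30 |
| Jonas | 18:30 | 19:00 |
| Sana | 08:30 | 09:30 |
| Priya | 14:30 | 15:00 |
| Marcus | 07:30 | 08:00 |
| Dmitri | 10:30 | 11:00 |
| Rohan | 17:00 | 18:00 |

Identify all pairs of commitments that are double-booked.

Sorted by start: Marcus, Sana, Dmitri, Yusuf, Priya, Rohan, Jonas.
Sana starts after Marcus ends, so nothing later overlaps Marcus either.
Dmitri starts after Sana ends, so nothing later overlaps Sana either.
Yusuf starts after Dmitri ends, so nothing later overlaps Dmitri either.
Priya starts after Yusuf ends, so nothing later overlaps Yusuf either.
Rohan starts after Priya ends, so nothing later overlaps Priya either.
Jonas starts after Rohan ends.

no conflicts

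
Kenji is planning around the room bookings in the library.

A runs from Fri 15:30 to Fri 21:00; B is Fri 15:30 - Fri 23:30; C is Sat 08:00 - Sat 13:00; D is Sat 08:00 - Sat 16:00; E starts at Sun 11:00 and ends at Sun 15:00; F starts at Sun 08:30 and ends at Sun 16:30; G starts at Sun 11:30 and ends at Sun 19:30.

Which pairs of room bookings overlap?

A & B, C & D, E & F, E & G, F & G

Check each pair: they overlap iff neither finishes before the other starts.
Sorted by start: A, B, C, D, F, E, G.
B starts before A ends → A and B overlap.
C starts after A ends — done with A.
C starts after B ends — done with B.
D starts before C ends → C and D overlap.
F starts after C ends — done with C.
F starts after D ends — done with D.
E starts before F ends → F and E overlap.
G starts before F ends → F and G overlap.
G starts before E ends → E and G overlap.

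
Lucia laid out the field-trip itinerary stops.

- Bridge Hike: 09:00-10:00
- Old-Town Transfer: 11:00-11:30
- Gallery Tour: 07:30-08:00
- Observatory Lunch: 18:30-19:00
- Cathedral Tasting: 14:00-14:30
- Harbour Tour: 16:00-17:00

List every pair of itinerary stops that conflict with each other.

no overlapping pairs

Sorted by start: Gallery Tour, Bridge Hike, Old-Town Transfer, Cathedral Tasting, Harbour Tour, Observatory Lunch.
Bridge Hike starts after Gallery Tour ends, so nothing later overlaps Gallery Tour either.
Old-Town Transfer starts after Bridge Hike ends, so nothing later overlaps Bridge Hike either.
Cathedral Tasting starts after Old-Town Transfer ends, so nothing later overlaps Old-Town Transfer either.
Harbour Tour starts after Cathedral Tasting ends, so nothing later overlaps Cathedral Tasting either.
Observatory Lunch starts after Harbour Tour ends.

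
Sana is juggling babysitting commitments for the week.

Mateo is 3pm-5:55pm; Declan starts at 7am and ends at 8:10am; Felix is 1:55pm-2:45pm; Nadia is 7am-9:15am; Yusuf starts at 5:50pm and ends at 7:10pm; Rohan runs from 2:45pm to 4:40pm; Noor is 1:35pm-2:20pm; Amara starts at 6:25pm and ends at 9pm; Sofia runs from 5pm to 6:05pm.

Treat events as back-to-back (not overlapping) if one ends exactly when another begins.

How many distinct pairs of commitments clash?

7

Sorted by start: Nadia, Declan, Noor, Felix, Rohan, Mateo, Sofia, Yusuf, Amara.
Declan starts before Nadia ends → Nadia and Declan overlap.
Noor starts after Nadia ends, so nothing later overlaps Nadia either.
Noor starts after Declan ends, so nothing later overlaps Declan either.
Felix starts before Noor ends → Noor and Felix overlap.
Rohan starts after Noor ends, so nothing later overlaps Noor either.
Rohan starts exactly when Felix ends (back-to-back, no overlap), so nothing later overlaps Felix either.
Mateo starts before Rohan ends → Rohan and Mateo overlap.
Sofia starts after Rohan ends, so nothing later overlaps Rohan either.
Sofia starts before Mateo ends → Mateo and Sofia overlap.
Yusuf starts before Mateo ends → Mateo and Yusuf overlap.
Amara starts after Mateo ends.
Yusuf starts before Sofia ends → Sofia and Yusuf overlap.
Amara starts after Sofia ends.
Amara starts before Yusuf ends → Yusuf and Amara overlap.
Overlapping pairs: Amara & Yusuf, Declan & Nadia, Felix & Noor, Mateo & Rohan, Mateo & Sofia, Mateo & Yusuf, Sofia & Yusuf — 7 in total.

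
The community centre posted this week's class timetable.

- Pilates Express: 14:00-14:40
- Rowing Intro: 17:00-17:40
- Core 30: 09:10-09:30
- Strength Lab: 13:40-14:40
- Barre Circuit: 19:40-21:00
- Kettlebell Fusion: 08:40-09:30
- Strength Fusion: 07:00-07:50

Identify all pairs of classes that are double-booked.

Check each pair: they overlap iff neither finishes before the other starts.
Sorted by start: Strength Fusion, Kettlebell Fusion, Core 30, Strength Lab, Pilates Express, Rowing Intro, Barre Circuit.
Kettlebell Fusion starts after Strength Fusion ends, so Strength Fusion has no further overlaps.
Core 30 starts before Kettlebell Fusion ends → Kettlebell Fusion and Core 30 overlap.
Strength Lab starts after Kettlebell Fusion ends, so Kettlebell Fusion has no further overlaps.
Strength Lab starts after Core 30 ends, so Core 30 has no further overlaps.
Pilates Express starts before Strength Lab ends → Strength Lab and Pilates Express overlap.
Rowing Intro starts after Strength Lab ends, so Strength Lab has no further overlaps.
Rowing Intro starts after Pilates Express ends, so Pilates Express has no further overlaps.
Barre Circuit starts after Rowing Intro ends.

Core 30 & Kettlebell Fusion, Pilates Express & Strength Lab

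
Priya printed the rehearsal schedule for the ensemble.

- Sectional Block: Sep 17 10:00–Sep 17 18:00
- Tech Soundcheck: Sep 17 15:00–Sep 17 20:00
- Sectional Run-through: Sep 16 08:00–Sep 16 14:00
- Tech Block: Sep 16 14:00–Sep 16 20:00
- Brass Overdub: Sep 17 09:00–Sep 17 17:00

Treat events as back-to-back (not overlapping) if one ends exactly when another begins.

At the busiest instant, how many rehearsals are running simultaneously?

3

Walk through starts and ends in time order (an end at T is processed before a start at T):
Sep 16 08:00 start Sectional Run-through → 1
Sep 16 14:00 end Sectional Run-through → 0
Sep 16 14:00 start Tech Block → 1
Sep 16 20:00 end Tech Block → 0
Sep 17 09:00 start Brass Overdub → 1
Sep 17 10:00 start Sectional Block → 2
Sep 17 15:00 start Tech Soundcheck → 3
Sep 17 17:00 end Brass Overdub → 2
Sep 17 18:00 end Sectional Block → 1
Sep 17 20:00 end Tech Soundcheck → 0
Peak is 3, at Sep 17 15:00 (Brass Overdub, Sectional Block, Tech Soundcheck).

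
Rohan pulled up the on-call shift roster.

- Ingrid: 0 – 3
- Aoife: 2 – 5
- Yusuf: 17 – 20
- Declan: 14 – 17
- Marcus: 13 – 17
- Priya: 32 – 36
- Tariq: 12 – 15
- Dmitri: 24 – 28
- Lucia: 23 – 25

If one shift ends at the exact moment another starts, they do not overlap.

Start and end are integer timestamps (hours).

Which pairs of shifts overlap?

Sorted by start: Ingrid, Aoife, Tariq, Marcus, Declan, Yusuf, Lucia, Dmitri, Priya.
Aoife starts before Ingrid ends → Ingrid and Aoife overlap.
Tariq starts after Ingrid ends — done with Ingrid.
Tariq starts after Aoife ends — done with Aoife.
Marcus starts before Tariq ends → Tariq and Marcus overlap.
Declan starts before Tariq ends → Tariq and Declan overlap.
Yusuf starts after Tariq ends — done with Tariq.
Declan starts before Marcus ends → Marcus and Declan overlap.
Yusuf starts exactly when Marcus ends (back-to-back, no overlap) — done with Marcus.
Yusuf starts exactly when Declan ends (back-to-back, no overlap) — done with Declan.
Lucia starts after Yusuf ends — done with Yusuf.
Dmitri starts before Lucia ends → Lucia and Dmitri overlap.
Priya starts after Lucia ends.
Priya starts after Dmitri ends.

Aoife & Ingrid, Declan & Marcus, Declan & Tariq, Dmitri & Lucia, Marcus & Tariq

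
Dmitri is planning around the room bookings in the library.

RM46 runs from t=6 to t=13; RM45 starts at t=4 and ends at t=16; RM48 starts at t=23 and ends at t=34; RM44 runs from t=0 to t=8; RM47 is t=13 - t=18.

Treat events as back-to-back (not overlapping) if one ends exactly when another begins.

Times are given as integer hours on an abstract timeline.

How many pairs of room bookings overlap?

4

Sorted by start: RM44, RM45, RM46, RM47, RM48.
RM45 starts before RM44 ends → RM44 and RM45 overlap.
RM46 starts before RM44 ends → RM44 and RM46 overlap.
RM47 starts after RM44 ends — done with RM44.
RM46 starts before RM45 ends → RM45 and RM46 overlap.
RM47 starts before RM45 ends → RM45 and RM47 overlap.
RM48 starts after RM45 ends.
RM47 starts exactly when RM46 ends (back-to-back, no overlap) — done with RM46.
RM48 starts after RM47 ends.
Overlapping pairs: RM44 & RM45, RM44 & RM46, RM45 & RM46, RM45 & RM47 — 4 in total.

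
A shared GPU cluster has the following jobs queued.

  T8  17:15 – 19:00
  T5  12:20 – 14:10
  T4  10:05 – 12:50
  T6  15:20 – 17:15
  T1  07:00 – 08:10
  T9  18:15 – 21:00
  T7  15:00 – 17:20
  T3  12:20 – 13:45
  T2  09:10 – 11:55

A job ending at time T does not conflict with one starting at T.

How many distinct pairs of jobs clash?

7

Sorted by start: T1, T2, T4, T3, T5, T7, T6, T8, T9.
T2 starts after T1 ends, so nothing later overlaps T1 either.
T4 starts before T2 ends → T2 and T4 overlap.
T3 starts after T2 ends, so nothing later overlaps T2 either.
T3 starts before T4 ends → T4 and T3 overlap.
T5 starts before T4 ends → T4 and T5 overlap.
T7 starts after T4 ends, so nothing later overlaps T4 either.
T5 starts before T3 ends → T3 and T5 overlap.
T7 starts after T3 ends, so nothing later overlaps T3 either.
T7 starts after T5 ends, so nothing later overlaps T5 either.
T6 starts before T7 ends → T7 and T6 overlap.
T8 starts before T7 ends → T7 and T8 overlap.
T9 starts after T7 ends.
T8 starts exactly when T6 ends (back-to-back, no overlap), so nothing later overlaps T6 either.
T9 starts before T8 ends → T8 and T9 overlap.
Overlapping pairs: T2 & T4, T3 & T4, T3 & T5, T4 & T5, T6 & T7, T7 & T8, T8 & T9 — 7 in total.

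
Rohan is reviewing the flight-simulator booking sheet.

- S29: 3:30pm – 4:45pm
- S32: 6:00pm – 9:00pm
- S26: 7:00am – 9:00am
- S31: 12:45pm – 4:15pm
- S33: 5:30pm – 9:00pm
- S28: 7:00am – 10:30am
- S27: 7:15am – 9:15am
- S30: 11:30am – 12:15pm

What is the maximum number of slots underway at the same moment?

3

Sweep the timeline, counting +1 at each start and −1 at each end (ends before starts at a tie):
7:00am start S26 → 1
7:00am start S28 → 2
7:15am start S27 → 3
9:00am end S26 → 2
9:15am end S27 → 1
10:30am end S28 → 0
11:30am start S30 → 1
12:15pm end S30 → 0
12:45pm start S31 → 1
3:30pm start S29 → 2
4:15pm end S31 → 1
4:45pm end S29 → 0
5:30pm start S33 → 1
6:00pm start S32 → 2
9:00pm end S32 → 1
9:00pm end S33 → 0
Peak is 3, at 7:15am (S26, S27, S28).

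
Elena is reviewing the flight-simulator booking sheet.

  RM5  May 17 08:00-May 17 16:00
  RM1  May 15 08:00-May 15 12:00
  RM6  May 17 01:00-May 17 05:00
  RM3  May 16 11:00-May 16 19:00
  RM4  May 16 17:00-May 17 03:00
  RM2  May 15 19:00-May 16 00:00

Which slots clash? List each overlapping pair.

RM3 & RM4, RM4 & RM6

Sorted by start: RM1, RM2, RM3, RM4, RM6, RM5.
RM2 starts after RM1 ends — done with RM1.
RM3 starts after RM2 ends — done with RM2.
RM4 starts before RM3 ends → RM3 and RM4 overlap.
RM6 starts after RM3 ends — done with RM3.
RM6 starts before RM4 ends → RM4 and RM6 overlap.
RM5 starts after RM4 ends.
RM5 starts after RM6 ends.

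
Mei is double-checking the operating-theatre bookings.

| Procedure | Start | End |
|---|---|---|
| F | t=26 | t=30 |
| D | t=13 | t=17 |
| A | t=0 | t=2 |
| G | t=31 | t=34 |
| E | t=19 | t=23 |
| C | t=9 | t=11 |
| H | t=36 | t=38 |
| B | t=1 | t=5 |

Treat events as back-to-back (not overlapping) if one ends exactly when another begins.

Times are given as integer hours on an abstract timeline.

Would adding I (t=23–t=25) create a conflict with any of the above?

A: ends t=2 at or before I starts t=23 → clear.
B: ends t=5 at or before I starts t=23 → clear.
C: ends t=11 at or before I starts t=23 → clear.
D: ends t=17 at or before I starts t=23 → clear.
E: ends t=23 at or before I starts t=23 → clear.
F: starts t=26 at or after I ends t=25 → clear.
G: starts t=31 at or after I ends t=25 → clear.
H: starts t=36 at or after I ends t=25 → clear.

No — it doesn't clash with anything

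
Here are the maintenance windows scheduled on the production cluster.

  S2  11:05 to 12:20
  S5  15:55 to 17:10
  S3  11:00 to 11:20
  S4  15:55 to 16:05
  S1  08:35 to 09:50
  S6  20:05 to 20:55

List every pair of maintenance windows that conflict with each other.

S2 & S3, S4 & S5

Two intervals overlap when each starts before the other ends.
Sorted by start: S1, S3, S2, S4, S5, S6.
S3 starts after S1 ends — done with S1.
S2 starts before S3 ends → S3 and S2 overlap.
S4 starts after S3 ends — done with S3.
S4 starts after S2 ends — done with S2.
S5 starts before S4 ends → S4 and S5 overlap.
S6 starts after S4 ends.
S6 starts after S5 ends.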